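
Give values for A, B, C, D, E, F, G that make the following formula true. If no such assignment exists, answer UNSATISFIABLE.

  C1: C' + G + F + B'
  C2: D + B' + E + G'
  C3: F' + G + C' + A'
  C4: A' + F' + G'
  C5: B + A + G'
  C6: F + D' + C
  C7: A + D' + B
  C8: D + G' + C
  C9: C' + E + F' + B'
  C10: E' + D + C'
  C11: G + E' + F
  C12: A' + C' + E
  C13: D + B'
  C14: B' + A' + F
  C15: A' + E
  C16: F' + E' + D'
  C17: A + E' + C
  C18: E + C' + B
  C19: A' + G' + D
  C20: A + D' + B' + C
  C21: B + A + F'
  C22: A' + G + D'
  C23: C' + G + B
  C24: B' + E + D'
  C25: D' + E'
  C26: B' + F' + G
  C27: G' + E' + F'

A=1,  B=0,  C=0,  D=0,  E=1,  F=1,  G=0

Branch on D: set D = 0.
(B') alone gives B = 0.
Branch on A: set A = 1.
(E) alone gives E = 1.
(C') alone gives C = 0.
(G') alone gives G = 0.
(F) alone gives F = 1.
Every clause now holds.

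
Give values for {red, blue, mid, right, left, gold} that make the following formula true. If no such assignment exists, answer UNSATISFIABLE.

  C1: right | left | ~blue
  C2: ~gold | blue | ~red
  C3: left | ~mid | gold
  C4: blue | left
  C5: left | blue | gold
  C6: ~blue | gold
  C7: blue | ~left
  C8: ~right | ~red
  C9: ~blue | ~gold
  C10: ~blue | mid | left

Suppose blue = 1.
From the singleton clause (gold), gold = 1.
But (~gold) is also a unit clause — contradiction.
That branch fails; take blue = 0 instead.
From the singleton clause (left), left = 1.
But (~left) is also a unit clause — contradiction.
Both values of blue lead to a conflict.

UNSATISFIABLE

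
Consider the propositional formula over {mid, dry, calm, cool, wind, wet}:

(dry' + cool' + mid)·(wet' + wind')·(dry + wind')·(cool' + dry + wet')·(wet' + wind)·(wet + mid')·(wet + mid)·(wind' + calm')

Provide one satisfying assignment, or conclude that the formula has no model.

UNSATISFIABLE

Suppose wet = 0.
Unit clause (mid') forces mid = 0.
Now (mid) is unsatisfied and unit — conflict.
That branch fails; take wet = 1 instead.
Unit clause (wind') forces wind = 0.
Now (wind) is unsatisfied and unit — conflict.
Both values of wet lead to a conflict.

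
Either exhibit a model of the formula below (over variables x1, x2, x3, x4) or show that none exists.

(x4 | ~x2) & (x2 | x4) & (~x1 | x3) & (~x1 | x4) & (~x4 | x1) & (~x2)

x1 ↦ 1,  x2 ↦ 0,  x3 ↦ 1,  x4 ↦ 1

From the singleton clause (~x2), x2 = 0.
From the singleton clause (x4), x4 = 1.
From the singleton clause (x1), x1 = 1.
From the singleton clause (x3), x3 = 1.
Every clause now holds.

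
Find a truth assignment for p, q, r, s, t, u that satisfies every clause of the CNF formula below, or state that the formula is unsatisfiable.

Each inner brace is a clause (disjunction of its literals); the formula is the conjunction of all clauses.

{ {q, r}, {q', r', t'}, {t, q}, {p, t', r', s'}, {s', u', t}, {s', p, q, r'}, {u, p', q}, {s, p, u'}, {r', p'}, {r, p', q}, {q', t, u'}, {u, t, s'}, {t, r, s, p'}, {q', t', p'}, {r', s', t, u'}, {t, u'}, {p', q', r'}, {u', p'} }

p ↦ 0,  q ↦ 1,  r ↦ 0,  s ↦ 0,  t ↦ 0,  u ↦ 0

Suppose q = 1.
Suppose r = 0.
Suppose t = 0.
Unit clause (u') forces u = 0.
Unit clause (s') forces s = 0.
Unit clause (p') forces p = 0.
All clauses are satisfied.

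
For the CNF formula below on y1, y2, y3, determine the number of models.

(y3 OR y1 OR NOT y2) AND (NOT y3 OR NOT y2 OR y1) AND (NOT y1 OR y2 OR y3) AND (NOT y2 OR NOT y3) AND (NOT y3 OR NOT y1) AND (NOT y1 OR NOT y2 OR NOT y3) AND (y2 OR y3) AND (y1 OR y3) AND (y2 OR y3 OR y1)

There are 2^3 = 8 truth assignments over (y1, y2, y3).
Split on y3. With y3 = true, the clauses containing y3 are satisfied and NOT y3 drops from the rest; 1 of the 2^2 = 4 assignments to the other variables satisfy what remains.
With y3 = false, by the same count on the reduced clause set, 1 assignment works.
(One model: y1=F, y2=F, y3=T.)
Total: 1 + 1 = 2.

2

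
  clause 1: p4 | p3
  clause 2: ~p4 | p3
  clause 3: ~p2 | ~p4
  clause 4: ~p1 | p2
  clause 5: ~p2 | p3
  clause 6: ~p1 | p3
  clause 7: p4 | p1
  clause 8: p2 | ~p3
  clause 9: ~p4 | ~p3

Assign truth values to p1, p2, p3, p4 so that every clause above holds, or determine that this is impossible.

Branch on p4: set p4 = 0.
(p3) alone gives p3 = 1.
(p1) alone gives p1 = 1.
(p2) alone gives p2 = 1.
This assignment satisfies each clause.

p1 ↦ 1, p2 ↦ 1, p3 ↦ 1, p4 ↦ 0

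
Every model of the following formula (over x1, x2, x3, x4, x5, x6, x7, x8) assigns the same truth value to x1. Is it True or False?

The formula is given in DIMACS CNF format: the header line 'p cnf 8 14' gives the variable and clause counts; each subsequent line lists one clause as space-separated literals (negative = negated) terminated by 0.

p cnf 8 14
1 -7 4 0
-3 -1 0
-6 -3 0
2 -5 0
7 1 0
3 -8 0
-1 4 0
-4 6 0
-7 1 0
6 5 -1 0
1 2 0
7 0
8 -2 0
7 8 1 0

True

Suppose x1 = False.
Unit clause (x7) forces x7 = True.
But (¬x7) is also a unit clause — contradiction.
So every satisfying assignment has x1 = True.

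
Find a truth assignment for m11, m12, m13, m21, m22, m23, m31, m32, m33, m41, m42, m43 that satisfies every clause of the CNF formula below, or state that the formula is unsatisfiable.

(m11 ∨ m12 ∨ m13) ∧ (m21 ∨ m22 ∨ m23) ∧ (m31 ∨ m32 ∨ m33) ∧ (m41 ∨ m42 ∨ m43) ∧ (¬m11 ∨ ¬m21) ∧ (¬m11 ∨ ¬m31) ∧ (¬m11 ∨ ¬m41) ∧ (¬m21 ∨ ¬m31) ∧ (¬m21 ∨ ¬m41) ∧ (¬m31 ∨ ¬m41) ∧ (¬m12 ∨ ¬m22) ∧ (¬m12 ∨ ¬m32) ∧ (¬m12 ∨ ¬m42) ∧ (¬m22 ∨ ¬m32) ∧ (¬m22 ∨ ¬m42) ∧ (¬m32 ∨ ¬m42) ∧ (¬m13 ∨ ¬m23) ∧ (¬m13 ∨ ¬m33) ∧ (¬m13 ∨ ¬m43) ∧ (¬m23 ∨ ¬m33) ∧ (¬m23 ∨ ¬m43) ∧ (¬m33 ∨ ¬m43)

Branch on m11: set m11 = False.
Branch on m12: set m12 = True.
Unit clause (¬m22) forces m22 = False.
Unit clause (¬m32) forces m32 = False.
Unit clause (¬m42) forces m42 = False.
Branch on m21: set m21 = True.
Unit clause (¬m31) forces m31 = False.
Unit clause (m33) forces m33 = True.
Unit clause (¬m41) forces m41 = False.
Unit clause (m43) forces m43 = True.
Now (¬m43) is unsatisfied and unit — conflict.
Backtrack on m21: now try m21 = False.
Unit clause (m23) forces m23 = True.
Unit clause (¬m13) forces m13 = False.
Unit clause (¬m33) forces m33 = False.
Unit clause (m31) forces m31 = True.
Unit clause (¬m41) forces m41 = False.
Unit clause (m43) forces m43 = True.
Now (¬m43) is unsatisfied and unit — conflict.
Both values of m21 lead to a conflict.
Backtrack on m12: now try m12 = False.
Unit clause (m13) forces m13 = True.
Unit clause (¬m23) forces m23 = False.
Unit clause (¬m33) forces m33 = False.
Unit clause (¬m43) forces m43 = False.
Branch on m21: set m21 = True.
Unit clause (¬m31) forces m31 = False.
Unit clause (m32) forces m32 = True.
Unit clause (¬m41) forces m41 = False.
Unit clause (m42) forces m42 = True.
Now (¬m42) is unsatisfied and unit — conflict.
Backtrack on m21: now try m21 = False.
Unit clause (m22) forces m22 = True.
Unit clause (¬m32) forces m32 = False.
Unit clause (m31) forces m31 = True.
Unit clause (¬m41) forces m41 = False.
Unit clause (m42) forces m42 = True.
Now (¬m42) is unsatisfied and unit — conflict.
Both values of m21 lead to a conflict.
Both values of m12 lead to a conflict.
Backtrack on m11: now try m11 = True.
Unit clause (¬m21) forces m21 = False.
Unit clause (¬m31) forces m31 = False.
Unit clause (¬m41) forces m41 = False.
Branch on m22: set m22 = True.
Unit clause (¬m12) forces m12 = False.
Unit clause (¬m32) forces m32 = False.
Unit clause (m33) forces m33 = True.
Unit clause (¬m42) forces m42 = False.
Unit clause (m43) forces m43 = True.
Now (¬m43) is unsatisfied and unit — conflict.
Backtrack on m22: now try m22 = False.
Unit clause (m23) forces m23 = True.
Unit clause (¬m13) forces m13 = False.
Unit clause (¬m33) forces m33 = False.
Unit clause (m32) forces m32 = True.
Unit clause (¬m12) forces m12 = False.
Unit clause (¬m42) forces m42 = False.
Unit clause (m43) forces m43 = True.
Now (¬m43) is unsatisfied and unit — conflict.
Both values of m22 lead to a conflict.
Both values of m11 lead to a conflict.

UNSATISFIABLE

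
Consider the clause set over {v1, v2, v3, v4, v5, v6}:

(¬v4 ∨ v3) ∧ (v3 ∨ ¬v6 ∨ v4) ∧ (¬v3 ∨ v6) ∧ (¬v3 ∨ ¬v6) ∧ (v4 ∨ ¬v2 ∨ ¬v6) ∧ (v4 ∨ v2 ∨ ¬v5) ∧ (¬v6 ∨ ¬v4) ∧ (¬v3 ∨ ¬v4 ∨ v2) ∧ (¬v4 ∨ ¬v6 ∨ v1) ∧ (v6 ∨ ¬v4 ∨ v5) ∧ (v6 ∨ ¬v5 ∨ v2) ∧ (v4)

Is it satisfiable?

(v4) alone gives v4 = True.
(v3) alone gives v3 = True.
(v6) alone gives v6 = True.
Now (¬v6) is unsatisfied and unit — conflict.
No assignment satisfies every clause.

No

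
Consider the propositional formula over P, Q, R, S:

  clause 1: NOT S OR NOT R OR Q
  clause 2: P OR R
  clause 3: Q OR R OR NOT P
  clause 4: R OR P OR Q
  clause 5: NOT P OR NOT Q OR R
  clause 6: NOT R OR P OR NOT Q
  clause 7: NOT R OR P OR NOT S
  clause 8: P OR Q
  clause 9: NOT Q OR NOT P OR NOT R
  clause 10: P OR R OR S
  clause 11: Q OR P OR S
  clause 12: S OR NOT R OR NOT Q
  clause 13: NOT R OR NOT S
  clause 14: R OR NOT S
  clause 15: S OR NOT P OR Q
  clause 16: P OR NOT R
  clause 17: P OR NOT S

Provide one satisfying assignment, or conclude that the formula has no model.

UNSATISFIABLE

Case P = true:
Case Q = true:
The clause (R) is unit, so R = true.
Now (NOT R) is unsatisfied and unit — conflict.
So Q must be the other value — set Q = false.
The clause (R) is unit, so R = true.
The clause (NOT S) is unit, so S = false.
Now (S) is unsatisfied and unit — conflict.
Either choice for Q ends in contradiction.
So P must be the other value — set P = false.
The clause (R) is unit, so R = true.
Now (NOT R) is unsatisfied and unit — conflict.
Either choice for P ends in contradiction.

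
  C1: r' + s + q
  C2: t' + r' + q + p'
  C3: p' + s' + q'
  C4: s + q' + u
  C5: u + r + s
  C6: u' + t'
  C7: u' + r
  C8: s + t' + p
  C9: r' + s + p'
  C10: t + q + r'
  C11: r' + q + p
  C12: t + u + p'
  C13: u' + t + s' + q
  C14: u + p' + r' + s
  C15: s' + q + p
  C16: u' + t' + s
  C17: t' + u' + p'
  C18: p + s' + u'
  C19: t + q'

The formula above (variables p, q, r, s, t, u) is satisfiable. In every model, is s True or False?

True

Suppose s = 0.
Suppose r = 0.
(u) alone gives u = 1.
Now (u') is unsatisfied and unit — conflict.
So r must be the other value — set r = 1.
(q) alone gives q = 1.
(u) alone gives u = 1.
(t') alone gives t = 0.
Now (t) is unsatisfied and unit — conflict.
Neither r = 1 nor r = 0 works.
So every satisfying assignment has s = True.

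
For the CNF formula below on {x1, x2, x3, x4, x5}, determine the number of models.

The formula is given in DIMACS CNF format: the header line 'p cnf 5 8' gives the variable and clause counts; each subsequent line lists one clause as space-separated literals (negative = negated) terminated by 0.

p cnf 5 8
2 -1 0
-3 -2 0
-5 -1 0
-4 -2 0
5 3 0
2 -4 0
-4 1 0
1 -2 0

There are 2^5 = 32 truth assignments over (x1, x2, x3, x4, x5).
Split on x1. With x1 = True, the clauses containing x1 are satisfied and ¬x1 drops from the rest; 0 of the 2^4 = 16 assignments to the other variables satisfy what remains.
With x1 = False, by the same count on the reduced clause set, 3 assignments work.
Total: 0 + 3 = 3.

3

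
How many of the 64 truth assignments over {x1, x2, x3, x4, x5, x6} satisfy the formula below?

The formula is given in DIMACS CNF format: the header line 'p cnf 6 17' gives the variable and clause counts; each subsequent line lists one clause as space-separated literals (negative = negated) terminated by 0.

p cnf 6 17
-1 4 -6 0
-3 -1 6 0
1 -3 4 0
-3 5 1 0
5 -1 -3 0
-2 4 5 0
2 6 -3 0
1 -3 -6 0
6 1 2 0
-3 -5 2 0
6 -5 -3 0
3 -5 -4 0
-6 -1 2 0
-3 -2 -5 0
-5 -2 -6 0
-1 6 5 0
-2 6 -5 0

7

There are 2^6 = 64 truth assignments over (x1, x2, x3, x4, x5, x6).
Split on x5. With x5 = True, the clauses containing x5 are satisfied and ¬x5 drops from the rest; 2 of the 2^5 = 32 assignments to the other variables satisfy what remains.
With x5 = False, by the same count on the reduced clause set, 5 assignments work.
(One model: x1=F, x2=F, x3=F, x4=F, x5=F, x6=T.)
Total: 2 + 5 = 7.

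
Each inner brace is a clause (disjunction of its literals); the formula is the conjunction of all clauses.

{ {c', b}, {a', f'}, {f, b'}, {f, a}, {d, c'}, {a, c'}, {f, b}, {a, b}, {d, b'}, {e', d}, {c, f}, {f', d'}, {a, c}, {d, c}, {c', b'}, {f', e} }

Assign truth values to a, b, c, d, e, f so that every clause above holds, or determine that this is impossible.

Suppose c = 0.
(f) alone gives f = 1.
(a') alone gives a = 0.
That conflicts with the unit clause (a).
Backtrack on c: now try c = 1.
(b) alone gives b = 1.
That conflicts with the unit clause (b').
Neither c = 1 nor c = 0 works.

UNSATISFIABLE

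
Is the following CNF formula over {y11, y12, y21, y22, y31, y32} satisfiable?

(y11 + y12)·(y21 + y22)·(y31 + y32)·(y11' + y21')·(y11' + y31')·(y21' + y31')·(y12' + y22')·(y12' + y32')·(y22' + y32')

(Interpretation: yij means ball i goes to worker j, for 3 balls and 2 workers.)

Try y11 = 1.
Unit clause (y21') forces y21 = 0.
Unit clause (y22) forces y22 = 1.
Unit clause (y31') forces y31 = 0.
Unit clause (y32) forces y32 = 1.
Now (y32') is unsatisfied and unit — conflict.
That branch fails; take y11 = 0 instead.
Unit clause (y12) forces y12 = 1.
Unit clause (y22') forces y22 = 0.
Unit clause (y21) forces y21 = 1.
Unit clause (y31') forces y31 = 0.
Unit clause (y32) forces y32 = 1.
Now (y32') is unsatisfied and unit — conflict.
Either choice for y11 ends in contradiction.
No assignment satisfies every clause.

No, unsatisfiable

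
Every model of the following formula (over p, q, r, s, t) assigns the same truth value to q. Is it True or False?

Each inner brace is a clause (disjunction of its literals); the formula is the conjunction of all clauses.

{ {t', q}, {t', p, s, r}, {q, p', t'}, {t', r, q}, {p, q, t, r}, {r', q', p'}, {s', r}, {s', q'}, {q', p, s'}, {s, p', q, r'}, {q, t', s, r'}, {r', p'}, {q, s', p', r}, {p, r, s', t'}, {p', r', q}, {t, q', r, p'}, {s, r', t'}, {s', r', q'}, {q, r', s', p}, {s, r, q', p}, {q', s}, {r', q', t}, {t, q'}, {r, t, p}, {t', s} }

False

Suppose q = 1.
(s') alone gives s = 0.
That conflicts with the unit clause (s).
So every satisfying assignment has q = False.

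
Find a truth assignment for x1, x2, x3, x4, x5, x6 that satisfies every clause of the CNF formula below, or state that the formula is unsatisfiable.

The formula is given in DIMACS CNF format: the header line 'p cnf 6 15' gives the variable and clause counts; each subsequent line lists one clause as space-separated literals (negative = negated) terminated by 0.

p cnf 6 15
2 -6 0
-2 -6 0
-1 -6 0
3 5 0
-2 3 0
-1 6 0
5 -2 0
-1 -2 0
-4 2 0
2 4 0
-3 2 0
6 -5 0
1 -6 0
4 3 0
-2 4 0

UNSATISFIABLE

Branch on x2: set x2 = True.
(¬x6) alone gives x6 = False.
(x3) alone gives x3 = True.
(¬x1) alone gives x1 = False.
(x5) alone gives x5 = True.
Now (¬x5) is unsatisfied and unit — conflict.
Backtrack on x2: now try x2 = False.
(¬x6) alone gives x6 = False.
(¬x1) alone gives x1 = False.
(¬x4) alone gives x4 = False.
Now (x4) is unsatisfied and unit — conflict.
Neither x2 = True nor x2 = False works.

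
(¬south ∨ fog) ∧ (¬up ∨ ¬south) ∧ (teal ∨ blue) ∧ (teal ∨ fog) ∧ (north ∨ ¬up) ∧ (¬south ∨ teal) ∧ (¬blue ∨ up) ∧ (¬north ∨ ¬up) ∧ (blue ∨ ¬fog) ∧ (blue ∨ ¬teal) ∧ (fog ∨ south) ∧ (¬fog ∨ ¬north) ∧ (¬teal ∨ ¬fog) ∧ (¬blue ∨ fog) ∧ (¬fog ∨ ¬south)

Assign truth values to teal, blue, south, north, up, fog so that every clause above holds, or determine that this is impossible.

UNSATISFIABLE

Suppose south = False.
Unit clause (fog) forces fog = True.
Unit clause (blue) forces blue = True.
Unit clause (up) forces up = True.
Unit clause (north) forces north = True.
But (¬north) is also a unit clause — contradiction.
So south must be the other value — set south = True.
Unit clause (fog) forces fog = True.
But (¬fog) is also a unit clause — contradiction.
Both values of south lead to a conflict.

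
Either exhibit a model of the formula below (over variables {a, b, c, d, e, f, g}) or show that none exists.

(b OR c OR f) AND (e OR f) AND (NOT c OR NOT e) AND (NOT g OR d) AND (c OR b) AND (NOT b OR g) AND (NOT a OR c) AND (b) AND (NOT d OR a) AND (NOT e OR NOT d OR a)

The clause (b) is unit, so b = true.
The clause (g) is unit, so g = true.
The clause (d) is unit, so d = true.
The clause (a) is unit, so a = true.
The clause (c) is unit, so c = true.
The clause (NOT e) is unit, so e = false.
The clause (f) is unit, so f = true.
Every clause now holds.

a=true; b=true; c=true; d=true; e=false; f=true; g=true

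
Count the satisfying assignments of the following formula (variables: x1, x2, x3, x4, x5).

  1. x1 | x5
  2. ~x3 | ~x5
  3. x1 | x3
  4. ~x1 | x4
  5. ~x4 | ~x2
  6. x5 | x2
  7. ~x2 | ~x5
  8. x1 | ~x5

1

There are 2^5 = 32 truth assignments over (x1, x2, x3, x4, x5).
Split on x1. With x1 = 1, the clauses containing x1 are satisfied and ~x1 drops from the rest; 1 of the 2^4 = 16 assignments to the other variables satisfy what remains.
With x1 = 0, by the same count on the reduced clause set, 0 assignments work.
Total: 1 + 0 = 1.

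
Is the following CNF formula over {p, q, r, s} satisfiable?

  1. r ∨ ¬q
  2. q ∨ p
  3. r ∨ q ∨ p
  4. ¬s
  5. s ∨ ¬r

Yes, satisfiable

From the singleton clause (¬s), s = False.
From the singleton clause (¬r), r = False.
From the singleton clause (¬q), q = False.
From the singleton clause (p), p = True.
Every clause now holds.
A satisfying assignment: p ↦ True,  q ↦ False,  r ↦ False,  s ↦ False.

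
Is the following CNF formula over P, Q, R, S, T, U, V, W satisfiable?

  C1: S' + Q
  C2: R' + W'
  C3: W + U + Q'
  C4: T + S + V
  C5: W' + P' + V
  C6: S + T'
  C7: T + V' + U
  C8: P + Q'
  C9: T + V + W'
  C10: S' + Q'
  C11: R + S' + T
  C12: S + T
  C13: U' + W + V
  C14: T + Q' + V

Suppose S = 0.
(T') alone gives T = 0.
But (T) is also a unit clause — contradiction.
That branch fails; take S = 1 instead.
(Q) alone gives Q = 1.
But (Q') is also a unit clause — contradiction.
Either choice for S ends in contradiction.
No assignment satisfies every clause.

Unsatisfiable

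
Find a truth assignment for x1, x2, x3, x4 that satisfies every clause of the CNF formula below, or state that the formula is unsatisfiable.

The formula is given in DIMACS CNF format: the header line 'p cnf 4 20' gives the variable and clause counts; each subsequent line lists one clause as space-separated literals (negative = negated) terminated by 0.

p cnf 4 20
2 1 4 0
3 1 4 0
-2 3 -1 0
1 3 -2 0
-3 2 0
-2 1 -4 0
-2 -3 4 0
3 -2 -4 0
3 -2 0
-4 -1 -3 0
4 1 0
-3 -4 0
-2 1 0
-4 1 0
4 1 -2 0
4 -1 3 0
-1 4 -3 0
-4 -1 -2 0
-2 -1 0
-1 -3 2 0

x1=True, x2=False, x3=False, x4=True

Branch on x3: set x3 = False.
The clause (¬x2) is unit, so x2 = False.
Branch on x1: set x1 = True.
The clause (x4) is unit, so x4 = True.
This assignment satisfies each clause.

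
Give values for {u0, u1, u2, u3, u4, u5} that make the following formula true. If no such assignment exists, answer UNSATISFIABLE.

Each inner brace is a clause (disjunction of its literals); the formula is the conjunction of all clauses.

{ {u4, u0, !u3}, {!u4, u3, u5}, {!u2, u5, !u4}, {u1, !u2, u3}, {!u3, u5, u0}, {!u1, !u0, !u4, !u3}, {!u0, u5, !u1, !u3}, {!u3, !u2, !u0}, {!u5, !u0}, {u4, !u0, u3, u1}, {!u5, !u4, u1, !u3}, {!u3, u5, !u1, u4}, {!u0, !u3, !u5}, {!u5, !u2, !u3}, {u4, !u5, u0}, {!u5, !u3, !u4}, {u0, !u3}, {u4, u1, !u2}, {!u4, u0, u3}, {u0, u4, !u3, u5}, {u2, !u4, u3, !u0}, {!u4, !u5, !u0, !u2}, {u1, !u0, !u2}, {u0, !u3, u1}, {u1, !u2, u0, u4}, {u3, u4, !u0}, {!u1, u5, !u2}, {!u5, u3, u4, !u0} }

u0=false, u1=true, u2=false, u3=false, u4=false, u5=false

Suppose u5 = false.
Suppose u4 = false.
Suppose u0 = false.
From the singleton clause (!u3), u3 = false.
Suppose u1 = true.
From the singleton clause (!u2), u2 = false.
All clauses are satisfied.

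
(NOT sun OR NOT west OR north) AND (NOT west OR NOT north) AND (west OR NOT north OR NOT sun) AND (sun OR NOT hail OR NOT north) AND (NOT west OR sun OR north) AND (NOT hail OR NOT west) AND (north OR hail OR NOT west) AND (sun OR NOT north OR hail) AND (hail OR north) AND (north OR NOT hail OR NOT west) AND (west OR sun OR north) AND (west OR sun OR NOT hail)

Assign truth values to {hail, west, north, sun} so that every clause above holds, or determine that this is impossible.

hail ↦ true, west ↦ false, north ↦ false, sun ↦ true

Suppose west = false.
Suppose north = false.
Unit clause (hail) forces hail = true.
Unit clause (sun) forces sun = true.
Every clause now holds.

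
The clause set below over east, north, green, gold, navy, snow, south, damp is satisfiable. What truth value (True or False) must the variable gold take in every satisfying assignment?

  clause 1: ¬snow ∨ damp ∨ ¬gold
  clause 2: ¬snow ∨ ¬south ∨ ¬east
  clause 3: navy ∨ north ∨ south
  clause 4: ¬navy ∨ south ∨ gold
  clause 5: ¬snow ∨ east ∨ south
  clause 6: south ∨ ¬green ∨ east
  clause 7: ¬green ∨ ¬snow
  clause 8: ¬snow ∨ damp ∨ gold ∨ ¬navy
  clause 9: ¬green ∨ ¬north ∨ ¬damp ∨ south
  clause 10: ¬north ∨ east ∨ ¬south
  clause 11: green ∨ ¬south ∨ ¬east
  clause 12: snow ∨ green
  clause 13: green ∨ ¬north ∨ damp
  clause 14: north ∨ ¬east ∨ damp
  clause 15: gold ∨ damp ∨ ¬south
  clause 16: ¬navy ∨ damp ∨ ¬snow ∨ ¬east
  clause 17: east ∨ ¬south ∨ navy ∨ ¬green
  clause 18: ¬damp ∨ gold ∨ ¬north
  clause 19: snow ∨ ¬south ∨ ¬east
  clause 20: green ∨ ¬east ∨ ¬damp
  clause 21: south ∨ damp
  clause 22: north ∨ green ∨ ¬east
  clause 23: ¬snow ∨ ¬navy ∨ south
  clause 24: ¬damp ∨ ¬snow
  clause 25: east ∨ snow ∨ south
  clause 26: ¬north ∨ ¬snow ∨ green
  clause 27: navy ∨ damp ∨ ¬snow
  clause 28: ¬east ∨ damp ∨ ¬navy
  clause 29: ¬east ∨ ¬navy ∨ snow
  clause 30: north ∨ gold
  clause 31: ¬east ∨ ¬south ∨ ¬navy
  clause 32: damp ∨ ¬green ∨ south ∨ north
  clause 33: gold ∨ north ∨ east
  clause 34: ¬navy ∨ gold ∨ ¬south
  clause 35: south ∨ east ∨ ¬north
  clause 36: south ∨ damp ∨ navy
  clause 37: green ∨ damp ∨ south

True

Suppose gold = False.
(north) alone gives north = True.
(¬damp) alone gives damp = False.
(green) alone gives green = True.
(¬snow) alone gives snow = False.
(¬south) alone gives south = False.
But (south) is also a unit clause — contradiction.
So every satisfying assignment has gold = True.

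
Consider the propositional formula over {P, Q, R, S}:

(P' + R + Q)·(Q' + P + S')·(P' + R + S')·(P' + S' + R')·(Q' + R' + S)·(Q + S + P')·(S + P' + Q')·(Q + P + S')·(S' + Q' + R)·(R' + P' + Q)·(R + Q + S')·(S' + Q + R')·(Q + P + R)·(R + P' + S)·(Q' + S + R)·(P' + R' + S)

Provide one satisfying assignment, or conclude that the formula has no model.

Case P = 0:
Case Q = 0:
From the singleton clause (S'), S = 0.
From the singleton clause (R), R = 1.
This assignment satisfies each clause.

P=0,  Q=0,  R=1,  S=0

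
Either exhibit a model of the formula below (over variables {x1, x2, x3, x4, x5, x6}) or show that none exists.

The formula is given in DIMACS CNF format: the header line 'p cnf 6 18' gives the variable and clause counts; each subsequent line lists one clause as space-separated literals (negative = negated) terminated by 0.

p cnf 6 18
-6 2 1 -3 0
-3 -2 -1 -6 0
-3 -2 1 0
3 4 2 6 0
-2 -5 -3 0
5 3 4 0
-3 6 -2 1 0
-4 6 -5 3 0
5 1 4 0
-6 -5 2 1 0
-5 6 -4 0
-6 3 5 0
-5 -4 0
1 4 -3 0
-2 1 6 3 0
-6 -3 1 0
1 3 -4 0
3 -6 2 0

x1=True, x2=True, x3=True, x4=True, x5=False, x6=False

Branch on x5: set x5 = False.
Branch on x3: set x3 = True.
Branch on x2: set x2 = True.
(x1) alone gives x1 = True.
(¬x6) alone gives x6 = False.
No clause remains; x4 is free.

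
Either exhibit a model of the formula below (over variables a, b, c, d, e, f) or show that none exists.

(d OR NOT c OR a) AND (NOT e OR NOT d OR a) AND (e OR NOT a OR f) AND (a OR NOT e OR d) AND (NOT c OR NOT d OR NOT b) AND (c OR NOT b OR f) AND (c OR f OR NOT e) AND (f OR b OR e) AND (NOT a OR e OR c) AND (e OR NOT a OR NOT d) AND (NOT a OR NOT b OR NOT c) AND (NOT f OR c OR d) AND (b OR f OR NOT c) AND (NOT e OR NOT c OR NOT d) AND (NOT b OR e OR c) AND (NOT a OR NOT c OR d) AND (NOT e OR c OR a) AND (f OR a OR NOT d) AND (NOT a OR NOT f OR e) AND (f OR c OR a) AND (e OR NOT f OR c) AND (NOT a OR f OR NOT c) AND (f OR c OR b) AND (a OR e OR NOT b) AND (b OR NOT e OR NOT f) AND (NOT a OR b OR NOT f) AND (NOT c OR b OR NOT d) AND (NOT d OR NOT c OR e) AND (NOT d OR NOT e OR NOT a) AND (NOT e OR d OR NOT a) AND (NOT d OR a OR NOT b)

UNSATISFIABLE

Suppose d = true.
Suppose e = false.
From the singleton clause (NOT a), a = false.
From the singleton clause (f), f = true.
From the singleton clause (c), c = true.
But (NOT c) is also a unit clause — contradiction.
Backtrack on e: now try e = true.
From the singleton clause (a), a = true.
But (NOT a) is also a unit clause — contradiction.
Neither e = true nor e = false works.
Backtrack on d: now try d = false.
Suppose c = false.
From the singleton clause (NOT f), f = false.
From the singleton clause (NOT b), b = false.
But (b) is also a unit clause — contradiction.
Backtrack on c: now try c = true.
From the singleton clause (a), a = true.
But (NOT a) is also a unit clause — contradiction.
Neither c = true nor c = false works.
Neither d = true nor d = false works.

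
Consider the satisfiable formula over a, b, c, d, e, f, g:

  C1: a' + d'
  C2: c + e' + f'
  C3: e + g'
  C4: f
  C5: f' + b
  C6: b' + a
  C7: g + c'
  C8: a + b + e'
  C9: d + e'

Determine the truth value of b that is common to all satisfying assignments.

Suppose b = 0.
Unit clause (f) forces f = 1.
But (f') is also a unit clause — contradiction.
So every satisfying assignment has b = True.

True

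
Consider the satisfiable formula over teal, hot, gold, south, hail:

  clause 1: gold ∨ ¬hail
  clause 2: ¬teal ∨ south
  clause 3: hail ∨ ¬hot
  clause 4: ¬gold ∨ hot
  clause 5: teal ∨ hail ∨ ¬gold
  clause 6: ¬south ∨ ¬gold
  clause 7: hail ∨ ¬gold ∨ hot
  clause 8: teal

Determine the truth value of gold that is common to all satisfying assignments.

Suppose gold = True.
From the singleton clause (hot), hot = True.
From the singleton clause (hail), hail = True.
From the singleton clause (¬south), south = False.
From the singleton clause (¬teal), teal = False.
Now (teal) is unsatisfied and unit — conflict.
So every satisfying assignment has gold = False.

False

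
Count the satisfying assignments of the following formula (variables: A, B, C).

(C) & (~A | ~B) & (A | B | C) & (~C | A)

There are 2^3 = 8 truth assignments over (A, B, C).
Check each against the 4 clauses (columns in the order A, B, C):
  F F F  ✗ fails (C)
  F F T  ✗ fails (~C | A)
  F T F  ✗ fails (C)
  F T T  ✗ fails (~C | A)
  T F F  ✗ fails (C)
  T F T  ✓ satisfies all
  T T F  ✗ fails (C)
  T T T  ✗ fails (~A | ~B)
1 of the 8 rows is a model.

1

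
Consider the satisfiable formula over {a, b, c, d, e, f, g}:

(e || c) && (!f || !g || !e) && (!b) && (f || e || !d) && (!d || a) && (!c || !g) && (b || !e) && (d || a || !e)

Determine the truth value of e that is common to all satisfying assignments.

Suppose e = true.
(!b) alone gives b = false.
That conflicts with the unit clause (b).
So every satisfying assignment has e = False.

False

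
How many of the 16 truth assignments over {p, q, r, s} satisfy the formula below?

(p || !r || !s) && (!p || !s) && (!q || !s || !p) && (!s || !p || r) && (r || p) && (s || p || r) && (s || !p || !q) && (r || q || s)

3

There are 2^4 = 16 truth assignments over (p, q, r, s).
Check each against the 8 clauses (columns in the order p, q, r, s):
  F F F F  ✗ fails (r || p)
  F F F T  ✗ fails (r || p)
  F F T F  ✓ satisfies all
  F F T T  ✗ fails (p || !r || !s)
  F T F F  ✗ fails (r || p)
  F T F T  ✗ fails (r || p)
  F T T F  ✓ satisfies all
  F T T T  ✗ fails (p || !r || !s)
  T F F F  ✗ fails (r || q || s)
  T F F T  ✗ fails (!p || !s)
  T F T F  ✓ satisfies all
  T F T T  ✗ fails (!p || !s)
  T T F F  ✗ fails (s || !p || !q)
  T T F T  ✗ fails (!p || !s)
  T T T F  ✗ fails (s || !p || !q)
  T T T T  ✗ fails (!p || !s)
3 of the 16 rows are models.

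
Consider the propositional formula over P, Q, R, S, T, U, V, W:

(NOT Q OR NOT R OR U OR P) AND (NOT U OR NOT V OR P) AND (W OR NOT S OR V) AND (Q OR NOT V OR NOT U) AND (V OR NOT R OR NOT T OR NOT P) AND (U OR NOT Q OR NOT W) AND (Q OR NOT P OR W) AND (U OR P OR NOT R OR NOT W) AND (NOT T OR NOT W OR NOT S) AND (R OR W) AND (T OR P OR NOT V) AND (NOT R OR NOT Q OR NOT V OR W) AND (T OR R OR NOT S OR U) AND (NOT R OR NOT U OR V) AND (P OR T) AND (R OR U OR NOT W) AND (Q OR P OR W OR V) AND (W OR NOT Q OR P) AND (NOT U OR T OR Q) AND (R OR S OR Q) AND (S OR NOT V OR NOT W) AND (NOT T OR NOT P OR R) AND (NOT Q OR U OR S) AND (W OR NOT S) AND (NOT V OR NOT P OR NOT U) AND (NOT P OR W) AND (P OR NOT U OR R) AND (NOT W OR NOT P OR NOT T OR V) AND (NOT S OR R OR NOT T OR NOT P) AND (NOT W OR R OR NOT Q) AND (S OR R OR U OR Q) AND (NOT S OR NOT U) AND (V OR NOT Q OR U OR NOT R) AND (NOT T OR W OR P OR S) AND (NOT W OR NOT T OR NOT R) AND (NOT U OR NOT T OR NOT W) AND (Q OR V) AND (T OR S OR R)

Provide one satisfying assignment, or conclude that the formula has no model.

P: true; Q: false; R: true; S: true; T: false; U: false; V: true; W: true

Suppose R = true.
Suppose U = false.
Suppose Q = false.
The clause (V) is unit, so V = true.
Suppose P = true.
The clause (W) is unit, so W = true.
The clause (S) is unit, so S = true.
The clause (NOT T) is unit, so T = false.
This assignment satisfies each clause.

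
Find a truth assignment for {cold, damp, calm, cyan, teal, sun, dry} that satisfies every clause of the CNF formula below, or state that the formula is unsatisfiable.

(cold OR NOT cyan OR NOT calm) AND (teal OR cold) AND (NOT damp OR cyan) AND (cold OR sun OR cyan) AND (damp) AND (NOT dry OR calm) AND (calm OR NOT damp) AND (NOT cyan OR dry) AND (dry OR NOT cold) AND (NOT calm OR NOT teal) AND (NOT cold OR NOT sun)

(damp) alone gives damp = true.
(cyan) alone gives cyan = true.
(calm) alone gives calm = true.
(cold) alone gives cold = true.
(dry) alone gives dry = true.
(NOT teal) alone gives teal = false.
(NOT sun) alone gives sun = false.
All clauses are satisfied.

cold=true, damp=true, calm=true, cyan=true, teal=false, sun=false, dry=true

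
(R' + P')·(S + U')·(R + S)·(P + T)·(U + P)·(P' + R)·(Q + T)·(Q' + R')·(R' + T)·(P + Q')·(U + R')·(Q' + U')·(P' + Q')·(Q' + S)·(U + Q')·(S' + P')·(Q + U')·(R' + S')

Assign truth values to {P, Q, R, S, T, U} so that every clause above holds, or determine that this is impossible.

UNSATISFIABLE

Suppose R = 0.
Unit clause (S) forces S = 1.
Unit clause (P') forces P = 0.
Unit clause (T) forces T = 1.
Unit clause (U) forces U = 1.
Unit clause (Q') forces Q = 0.
But (Q) is also a unit clause — contradiction.
Undo R and try R = 1.
Unit clause (P') forces P = 0.
Unit clause (T) forces T = 1.
Unit clause (U) forces U = 1.
Unit clause (S) forces S = 1.
But (S') is also a unit clause — contradiction.
Both values of R lead to a conflict.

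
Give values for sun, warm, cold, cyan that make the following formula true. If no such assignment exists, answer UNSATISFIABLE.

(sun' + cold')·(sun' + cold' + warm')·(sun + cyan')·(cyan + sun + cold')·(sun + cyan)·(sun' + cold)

UNSATISFIABLE

Try sun = 0.
The clause (cyan') is unit, so cyan = 0.
That conflicts with the unit clause (cyan).
Backtrack on sun: now try sun = 1.
The clause (cold') is unit, so cold = 0.
That conflicts with the unit clause (cold).
Neither sun = 1 nor sun = 0 works.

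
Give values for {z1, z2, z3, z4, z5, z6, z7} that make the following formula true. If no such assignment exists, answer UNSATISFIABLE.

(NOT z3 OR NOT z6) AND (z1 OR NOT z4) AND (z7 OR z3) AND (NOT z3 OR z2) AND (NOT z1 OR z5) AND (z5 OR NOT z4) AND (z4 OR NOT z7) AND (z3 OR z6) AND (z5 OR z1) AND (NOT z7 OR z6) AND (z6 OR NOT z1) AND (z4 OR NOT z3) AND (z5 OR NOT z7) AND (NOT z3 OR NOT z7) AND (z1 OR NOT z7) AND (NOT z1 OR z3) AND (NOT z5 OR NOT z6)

Suppose z3 = false.
The clause (z7) is unit, so z7 = true.
The clause (z4) is unit, so z4 = true.
The clause (z1) is unit, so z1 = true.
But (NOT z1) is also a unit clause — contradiction.
That branch fails; take z3 = true instead.
The clause (NOT z6) is unit, so z6 = false.
The clause (z2) is unit, so z2 = true.
The clause (NOT z7) is unit, so z7 = false.
The clause (NOT z1) is unit, so z1 = false.
The clause (NOT z4) is unit, so z4 = false.
But (z4) is also a unit clause — contradiction.
Either choice for z3 ends in contradiction.

UNSATISFIABLE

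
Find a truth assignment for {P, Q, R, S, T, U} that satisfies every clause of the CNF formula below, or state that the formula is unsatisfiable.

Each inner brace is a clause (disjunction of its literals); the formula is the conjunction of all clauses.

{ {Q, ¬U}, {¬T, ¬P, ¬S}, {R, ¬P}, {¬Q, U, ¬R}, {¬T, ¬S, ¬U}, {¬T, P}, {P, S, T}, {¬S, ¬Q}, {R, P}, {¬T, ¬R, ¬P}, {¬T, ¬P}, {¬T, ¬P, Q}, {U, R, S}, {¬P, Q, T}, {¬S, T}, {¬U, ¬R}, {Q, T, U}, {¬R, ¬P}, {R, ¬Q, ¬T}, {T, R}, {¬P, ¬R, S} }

Suppose Q = True.
From the singleton clause (¬S), S = False.
Suppose R = True.
From the singleton clause (U), U = True.
Now (¬U) is unsatisfied and unit — conflict.
Undo R and try R = False.
From the singleton clause (¬P), P = False.
Now (P) is unsatisfied and unit — conflict.
Either choice for R ends in contradiction.
Undo Q and try Q = False.
From the singleton clause (¬U), U = False.
From the singleton clause (T), T = True.
From the singleton clause (P), P = True.
Now (¬P) is unsatisfied and unit — conflict.
Either choice for Q ends in contradiction.

UNSATISFIABLE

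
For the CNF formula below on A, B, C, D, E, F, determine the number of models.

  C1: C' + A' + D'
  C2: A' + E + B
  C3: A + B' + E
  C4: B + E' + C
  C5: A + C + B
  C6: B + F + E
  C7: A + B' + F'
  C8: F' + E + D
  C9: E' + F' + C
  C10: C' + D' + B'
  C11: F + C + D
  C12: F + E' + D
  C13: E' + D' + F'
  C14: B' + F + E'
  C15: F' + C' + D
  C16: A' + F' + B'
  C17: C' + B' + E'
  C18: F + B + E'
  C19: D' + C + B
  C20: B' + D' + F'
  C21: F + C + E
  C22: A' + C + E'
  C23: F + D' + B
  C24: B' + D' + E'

There are 2^6 = 64 truth assignments over (A, B, C, D, E, F).
Split on C. With C = 1, the clauses containing C are satisfied and C' drops from the rest; 2 of the 2^5 = 32 assignments to the other variables satisfy what remains.
With C = 0, by the same count on the reduced clause set, 0 assignments work.
(One model: A=F, B=F, C=T, D=T, E=F, F=T.)
Total: 2 + 0 = 2.

2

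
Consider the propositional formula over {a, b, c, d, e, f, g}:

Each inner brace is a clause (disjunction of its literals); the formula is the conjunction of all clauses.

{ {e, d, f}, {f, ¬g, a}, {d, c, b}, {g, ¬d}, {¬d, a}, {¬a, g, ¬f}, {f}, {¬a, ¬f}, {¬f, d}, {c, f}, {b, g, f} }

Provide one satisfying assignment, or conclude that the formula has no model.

UNSATISFIABLE

From the singleton clause (f), f = True.
From the singleton clause (¬a), a = False.
From the singleton clause (¬d), d = False.
Now (d) is unsatisfied and unit — conflict.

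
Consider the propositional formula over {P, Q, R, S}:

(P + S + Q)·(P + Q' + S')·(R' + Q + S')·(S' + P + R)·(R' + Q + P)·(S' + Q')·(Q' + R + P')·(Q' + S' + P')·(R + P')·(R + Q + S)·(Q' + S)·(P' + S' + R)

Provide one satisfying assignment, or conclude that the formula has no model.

P ↦ 1, Q ↦ 0, R ↦ 1, S ↦ 0

Branch on S: set S = 0.
(Q') alone gives Q = 0.
(P) alone gives P = 1.
(R) alone gives R = 1.
This assignment satisfies each clause.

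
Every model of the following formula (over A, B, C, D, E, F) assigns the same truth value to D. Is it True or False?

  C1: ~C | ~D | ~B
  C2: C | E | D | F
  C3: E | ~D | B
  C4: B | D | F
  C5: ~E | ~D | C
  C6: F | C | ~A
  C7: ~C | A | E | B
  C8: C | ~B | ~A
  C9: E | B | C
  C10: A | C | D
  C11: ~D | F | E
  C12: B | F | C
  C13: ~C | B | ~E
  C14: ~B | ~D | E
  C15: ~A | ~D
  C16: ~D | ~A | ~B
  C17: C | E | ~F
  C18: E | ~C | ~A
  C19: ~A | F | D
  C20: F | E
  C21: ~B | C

False

Suppose D = 1.
The clause (~A) is unit, so A = 0.
Case C = 0:
The clause (~E) is unit, so E = 0.
The clause (B) is unit, so B = 1.
That conflicts with the unit clause (~B).
Backtrack on C: now try C = 1.
The clause (~B) is unit, so B = 0.
The clause (E) is unit, so E = 1.
That conflicts with the unit clause (~E).
Either choice for C ends in contradiction.
So every satisfying assignment has D = False.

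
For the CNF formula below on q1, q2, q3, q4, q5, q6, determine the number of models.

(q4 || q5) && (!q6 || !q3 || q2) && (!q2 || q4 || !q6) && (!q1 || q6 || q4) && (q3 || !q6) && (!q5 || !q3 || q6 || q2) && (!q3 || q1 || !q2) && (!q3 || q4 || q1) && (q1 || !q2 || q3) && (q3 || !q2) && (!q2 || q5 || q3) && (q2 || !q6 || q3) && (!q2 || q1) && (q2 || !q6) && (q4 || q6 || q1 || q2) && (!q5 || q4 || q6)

10

There are 2^6 = 64 truth assignments over (q1, q2, q3, q4, q5, q6).
Split on q1. With q1 = true, the clauses containing q1 are satisfied and !q1 drops from the rest; 7 of the 2^5 = 32 assignments to the other variables satisfy what remains.
With q1 = false, by the same count on the reduced clause set, 3 assignments work.
Total: 7 + 3 = 10.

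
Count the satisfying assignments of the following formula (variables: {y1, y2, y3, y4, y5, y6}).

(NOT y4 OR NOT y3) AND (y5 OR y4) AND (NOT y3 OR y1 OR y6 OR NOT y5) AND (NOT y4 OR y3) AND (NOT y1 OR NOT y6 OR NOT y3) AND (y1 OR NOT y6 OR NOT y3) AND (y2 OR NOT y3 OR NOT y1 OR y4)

There are 2^6 = 64 truth assignments over (y1, y2, y3, y4, y5, y6).
Split on y3. With y3 = true, the clauses containing y3 are satisfied and NOT y3 drops from the rest; 1 of the 2^5 = 32 assignments to the other variables satisfy what remains.
With y3 = false, by the same count on the reduced clause set, 8 assignments work.
Total: 1 + 8 = 9.

9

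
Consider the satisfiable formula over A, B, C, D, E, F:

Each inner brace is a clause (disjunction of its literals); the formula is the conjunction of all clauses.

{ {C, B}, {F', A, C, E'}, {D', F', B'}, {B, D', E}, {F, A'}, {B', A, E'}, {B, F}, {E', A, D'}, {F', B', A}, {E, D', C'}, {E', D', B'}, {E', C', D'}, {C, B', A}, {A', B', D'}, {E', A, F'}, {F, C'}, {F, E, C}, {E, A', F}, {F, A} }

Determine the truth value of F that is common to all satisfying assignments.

True

Suppose F = 0.
(A') alone gives A = 0.
Now (A) is unsatisfied and unit — conflict.
So every satisfying assignment has F = True.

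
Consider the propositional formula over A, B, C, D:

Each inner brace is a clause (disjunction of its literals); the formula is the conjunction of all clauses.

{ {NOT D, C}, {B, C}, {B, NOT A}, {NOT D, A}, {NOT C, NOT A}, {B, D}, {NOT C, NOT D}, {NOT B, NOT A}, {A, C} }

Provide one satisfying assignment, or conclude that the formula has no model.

Branch on D: set D = false.
The clause (B) is unit, so B = true.
The clause (NOT A) is unit, so A = false.
The clause (C) is unit, so C = true.
Every clause now holds.

A ↦ false, B ↦ true, C ↦ true, D ↦ false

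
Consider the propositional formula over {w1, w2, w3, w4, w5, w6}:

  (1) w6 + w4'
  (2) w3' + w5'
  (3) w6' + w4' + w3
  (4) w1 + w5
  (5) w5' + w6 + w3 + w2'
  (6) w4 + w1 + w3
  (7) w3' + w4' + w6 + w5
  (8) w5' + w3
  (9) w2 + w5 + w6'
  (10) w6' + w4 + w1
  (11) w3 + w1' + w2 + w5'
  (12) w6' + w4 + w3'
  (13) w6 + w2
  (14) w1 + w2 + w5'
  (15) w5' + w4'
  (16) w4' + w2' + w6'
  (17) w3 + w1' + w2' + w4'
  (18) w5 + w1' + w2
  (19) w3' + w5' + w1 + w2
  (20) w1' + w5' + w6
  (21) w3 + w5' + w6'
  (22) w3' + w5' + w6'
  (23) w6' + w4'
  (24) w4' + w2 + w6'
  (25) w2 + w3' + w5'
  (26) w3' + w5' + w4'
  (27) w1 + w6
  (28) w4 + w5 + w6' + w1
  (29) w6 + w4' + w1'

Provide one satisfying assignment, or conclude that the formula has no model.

Branch on w6: set w6 = 0.
(w4') alone gives w4 = 0.
(w2) alone gives w2 = 1.
(w1) alone gives w1 = 1.
(w5') alone gives w5 = 0.
All clauses hold; w3 can take either value.

w1 ↦ 1, w2 ↦ 1, w3 ↦ 0, w4 ↦ 0, w5 ↦ 0, w6 ↦ 0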